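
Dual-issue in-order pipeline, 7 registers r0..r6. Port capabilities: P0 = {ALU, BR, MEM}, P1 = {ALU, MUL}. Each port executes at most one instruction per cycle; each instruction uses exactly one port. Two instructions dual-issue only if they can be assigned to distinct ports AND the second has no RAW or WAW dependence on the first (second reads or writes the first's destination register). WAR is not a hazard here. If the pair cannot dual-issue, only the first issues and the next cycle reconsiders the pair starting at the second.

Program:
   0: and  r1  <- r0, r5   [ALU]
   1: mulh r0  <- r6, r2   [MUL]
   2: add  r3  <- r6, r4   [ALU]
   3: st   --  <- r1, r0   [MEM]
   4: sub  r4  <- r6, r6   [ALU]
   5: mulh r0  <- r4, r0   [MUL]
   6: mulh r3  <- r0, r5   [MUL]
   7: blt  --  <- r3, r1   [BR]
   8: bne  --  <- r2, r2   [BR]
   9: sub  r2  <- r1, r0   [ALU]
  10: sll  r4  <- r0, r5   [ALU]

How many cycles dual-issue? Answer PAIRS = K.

PAIRS = 3

0. and+mulh @i0,i1  | dual
1. add+st @i2,i3  | dual
2. sub @i4  | RAW r4
3. mulh @i5  | no-port MUL/MUL
4. mulh @i6  | RAW r3
5. blt @i7  | no-port BR/BR
6. bne+sub @i8,i9  | dual
7. sll @i10  | tail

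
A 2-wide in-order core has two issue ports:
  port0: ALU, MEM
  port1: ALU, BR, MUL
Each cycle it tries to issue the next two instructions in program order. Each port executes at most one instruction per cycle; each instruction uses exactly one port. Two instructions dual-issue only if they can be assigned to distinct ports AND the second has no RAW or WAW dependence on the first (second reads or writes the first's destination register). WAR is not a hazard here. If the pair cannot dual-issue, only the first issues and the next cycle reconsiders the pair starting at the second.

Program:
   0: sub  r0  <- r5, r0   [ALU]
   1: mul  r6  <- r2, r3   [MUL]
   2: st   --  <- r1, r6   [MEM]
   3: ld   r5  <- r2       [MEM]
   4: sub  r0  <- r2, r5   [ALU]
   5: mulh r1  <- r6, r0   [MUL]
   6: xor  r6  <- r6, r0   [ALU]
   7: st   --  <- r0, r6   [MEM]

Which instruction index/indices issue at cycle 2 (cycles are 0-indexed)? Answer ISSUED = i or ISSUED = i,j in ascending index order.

#0 head=0: sub/mul i0,i1 pair
#1 head=2: st i2 no-port MEM/MEM
#2 head=3: ld i3 RAW r5
#3 head=4: sub i4 RAW r0
#4 head=5: mulh/xor i5,i6 pair
#5 head=7: st i7 tail

ISSUED = 3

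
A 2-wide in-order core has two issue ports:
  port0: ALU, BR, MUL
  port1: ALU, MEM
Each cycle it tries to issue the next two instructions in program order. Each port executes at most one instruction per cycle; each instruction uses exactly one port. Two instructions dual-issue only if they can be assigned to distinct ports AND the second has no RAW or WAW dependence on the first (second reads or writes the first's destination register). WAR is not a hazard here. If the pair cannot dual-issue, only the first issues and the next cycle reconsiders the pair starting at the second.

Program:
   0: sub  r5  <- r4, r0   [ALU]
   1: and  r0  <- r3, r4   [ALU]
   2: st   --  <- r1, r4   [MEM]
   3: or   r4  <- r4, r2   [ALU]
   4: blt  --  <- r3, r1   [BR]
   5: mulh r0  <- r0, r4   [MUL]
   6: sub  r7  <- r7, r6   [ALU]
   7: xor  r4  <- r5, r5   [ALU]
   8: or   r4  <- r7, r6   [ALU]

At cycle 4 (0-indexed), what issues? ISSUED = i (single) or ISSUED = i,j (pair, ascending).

ISSUED = 7

  cy0 -> i0&i1 (sub.ALU;and.ALU) dual
  cy1 -> i2&i3 (st.MEM;or.ALU) dual
  cy2 -> i4 (blt.BR) no-port BR/MUL
  cy3 -> i5&i6 (mulh.MUL;sub.ALU) dual
  cy4 -> i7 (xor.ALU) WAW r4
  cy5 -> i8 (or.ALU) tail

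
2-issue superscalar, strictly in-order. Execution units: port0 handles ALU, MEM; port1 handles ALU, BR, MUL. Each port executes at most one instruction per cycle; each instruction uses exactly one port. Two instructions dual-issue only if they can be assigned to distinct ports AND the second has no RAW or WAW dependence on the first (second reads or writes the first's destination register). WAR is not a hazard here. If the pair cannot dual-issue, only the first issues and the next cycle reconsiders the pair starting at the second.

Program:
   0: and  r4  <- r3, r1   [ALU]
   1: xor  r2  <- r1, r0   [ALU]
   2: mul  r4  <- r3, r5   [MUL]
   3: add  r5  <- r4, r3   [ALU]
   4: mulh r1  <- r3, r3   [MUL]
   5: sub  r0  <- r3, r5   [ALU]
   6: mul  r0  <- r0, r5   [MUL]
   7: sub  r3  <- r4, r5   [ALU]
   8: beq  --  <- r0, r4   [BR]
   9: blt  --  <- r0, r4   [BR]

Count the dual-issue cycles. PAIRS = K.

0. and.ALU+xor.ALU @i0,i1  | 2-wide
1. mul.MUL @i2  | RAW r4
2. add.ALU+mulh.MUL @i3,i4  | 2-wide
3. sub.ALU @i5  | RAW+WAW r0
4. mul.MUL+sub.ALU @i6,i7  | 2-wide
5. beq.BR @i8  | no-port BR/BR
6. blt.BR @i9  | tail

PAIRS = 3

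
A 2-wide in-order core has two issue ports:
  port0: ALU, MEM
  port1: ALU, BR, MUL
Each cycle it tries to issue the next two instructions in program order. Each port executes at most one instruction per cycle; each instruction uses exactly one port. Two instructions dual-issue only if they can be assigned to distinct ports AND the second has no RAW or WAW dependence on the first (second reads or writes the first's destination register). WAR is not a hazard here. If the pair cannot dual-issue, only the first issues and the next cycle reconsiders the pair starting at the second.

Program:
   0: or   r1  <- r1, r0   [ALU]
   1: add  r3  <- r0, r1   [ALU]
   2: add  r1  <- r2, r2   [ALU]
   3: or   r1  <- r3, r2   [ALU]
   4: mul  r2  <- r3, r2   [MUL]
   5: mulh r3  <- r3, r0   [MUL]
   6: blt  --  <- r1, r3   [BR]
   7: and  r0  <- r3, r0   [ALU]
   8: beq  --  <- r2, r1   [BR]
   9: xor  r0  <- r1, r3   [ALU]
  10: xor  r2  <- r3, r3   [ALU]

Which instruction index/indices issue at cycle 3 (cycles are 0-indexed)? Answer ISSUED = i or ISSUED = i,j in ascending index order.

ISSUED = 5

t=0 i0:or ; RAW r1
t=1 i1+i2:add;add ; dual
t=2 i3+i4:or;mul ; dual
t=3 i5:mulh ; no-port MUL/BR
t=4 i6+i7:blt;and ; dual
t=5 i8+i9:beq;xor ; dual
t=6 i10:xor ; tail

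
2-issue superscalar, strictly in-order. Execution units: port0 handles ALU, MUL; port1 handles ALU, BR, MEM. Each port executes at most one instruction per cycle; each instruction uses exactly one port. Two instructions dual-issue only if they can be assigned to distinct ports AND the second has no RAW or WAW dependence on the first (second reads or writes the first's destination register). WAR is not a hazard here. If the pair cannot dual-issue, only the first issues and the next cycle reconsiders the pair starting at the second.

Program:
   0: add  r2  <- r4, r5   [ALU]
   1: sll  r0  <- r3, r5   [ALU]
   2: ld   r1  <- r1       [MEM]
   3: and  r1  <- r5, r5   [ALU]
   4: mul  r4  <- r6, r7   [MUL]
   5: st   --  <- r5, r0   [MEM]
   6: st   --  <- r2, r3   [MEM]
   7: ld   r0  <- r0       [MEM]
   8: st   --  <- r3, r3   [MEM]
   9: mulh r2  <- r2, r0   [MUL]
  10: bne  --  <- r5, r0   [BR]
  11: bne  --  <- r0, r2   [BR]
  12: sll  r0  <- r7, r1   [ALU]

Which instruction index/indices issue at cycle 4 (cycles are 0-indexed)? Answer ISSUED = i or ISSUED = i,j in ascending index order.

ISSUED = 6

c0: i0,i1 add+sll  2-wide
c1: i2 ld  WAW r1
c2: i3,i4 and+mul  2-wide
c3: i5 st  no-port MEM/MEM
c4: i6 st  no-port MEM/MEM
c5: i7 ld  no-port MEM/MEM
c6: i8,i9 st+mulh  2-wide
c7: i10 bne  no-port BR/BR
c8: i11,i12 bne+sll  2-wide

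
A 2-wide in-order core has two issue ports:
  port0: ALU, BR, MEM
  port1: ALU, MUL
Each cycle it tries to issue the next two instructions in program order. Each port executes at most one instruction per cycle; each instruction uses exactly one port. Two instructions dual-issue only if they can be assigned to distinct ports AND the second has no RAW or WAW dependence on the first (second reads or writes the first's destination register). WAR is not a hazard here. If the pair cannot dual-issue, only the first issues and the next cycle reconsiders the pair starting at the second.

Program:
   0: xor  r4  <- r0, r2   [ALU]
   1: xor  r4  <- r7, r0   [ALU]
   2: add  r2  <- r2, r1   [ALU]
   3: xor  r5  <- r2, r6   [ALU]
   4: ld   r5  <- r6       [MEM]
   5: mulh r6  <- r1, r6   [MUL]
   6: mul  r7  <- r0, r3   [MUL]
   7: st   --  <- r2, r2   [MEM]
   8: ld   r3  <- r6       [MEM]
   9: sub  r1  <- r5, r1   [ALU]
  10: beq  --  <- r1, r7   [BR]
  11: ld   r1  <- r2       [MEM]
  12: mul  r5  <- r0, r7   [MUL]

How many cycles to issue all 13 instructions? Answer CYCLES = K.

CYCLES = 8

  cy0 -> i0 (xor.ALU) WAW r4
  cy1 -> i1,i2 (xor.ALU/add.ALU) 2-wide
  cy2 -> i3 (xor.ALU) WAW r5
  cy3 -> i4,i5 (ld.MEM/mulh.MUL) 2-wide
  cy4 -> i6,i7 (mul.MUL/st.MEM) 2-wide
  cy5 -> i8,i9 (ld.MEM/sub.ALU) 2-wide
  cy6 -> i10 (beq.BR) no-port BR/MEM
  cy7 -> i11,i12 (ld.MEM/mul.MUL) 2-wide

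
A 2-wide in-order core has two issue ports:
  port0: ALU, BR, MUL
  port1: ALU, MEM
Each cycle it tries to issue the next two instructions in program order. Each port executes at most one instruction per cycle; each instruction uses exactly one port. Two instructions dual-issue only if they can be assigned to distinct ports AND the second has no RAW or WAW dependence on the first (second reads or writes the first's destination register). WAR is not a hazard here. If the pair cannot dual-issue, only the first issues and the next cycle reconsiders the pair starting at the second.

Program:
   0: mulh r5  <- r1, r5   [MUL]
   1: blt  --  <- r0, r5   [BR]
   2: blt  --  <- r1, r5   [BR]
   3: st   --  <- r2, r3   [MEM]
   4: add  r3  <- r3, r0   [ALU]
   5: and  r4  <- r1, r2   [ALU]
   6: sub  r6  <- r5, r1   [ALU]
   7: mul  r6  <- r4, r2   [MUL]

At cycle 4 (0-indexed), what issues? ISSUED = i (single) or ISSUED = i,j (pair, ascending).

ISSUED = 6

c0: i0 mulh.MUL  no-port MUL/BR
c1: i1 blt.BR  no-port BR/BR
c2: i2&i3 blt.BR/st.MEM  pair
c3: i4&i5 add.ALU/and.ALU  pair
c4: i6 sub.ALU  WAW r6
c5: i7 mul.MUL  tail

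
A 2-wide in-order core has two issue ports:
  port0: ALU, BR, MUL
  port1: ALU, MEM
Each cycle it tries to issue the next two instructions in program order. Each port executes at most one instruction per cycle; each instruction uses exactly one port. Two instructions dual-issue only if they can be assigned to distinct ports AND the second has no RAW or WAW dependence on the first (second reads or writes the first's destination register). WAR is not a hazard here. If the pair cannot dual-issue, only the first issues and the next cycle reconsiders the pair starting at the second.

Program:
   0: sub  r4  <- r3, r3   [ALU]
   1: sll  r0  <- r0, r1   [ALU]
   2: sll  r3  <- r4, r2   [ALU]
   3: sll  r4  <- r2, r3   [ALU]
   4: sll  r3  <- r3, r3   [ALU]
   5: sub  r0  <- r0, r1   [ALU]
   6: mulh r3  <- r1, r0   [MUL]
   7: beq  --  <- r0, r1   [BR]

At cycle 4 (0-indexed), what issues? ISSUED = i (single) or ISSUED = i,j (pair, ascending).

c0: i0&i1 sub;sll  dual
c1: i2 sll  RAW r3
c2: i3&i4 sll;sll  dual
c3: i5 sub  RAW r0
c4: i6 mulh  no-port MUL/BR
c5: i7 beq  tail

ISSUED = 6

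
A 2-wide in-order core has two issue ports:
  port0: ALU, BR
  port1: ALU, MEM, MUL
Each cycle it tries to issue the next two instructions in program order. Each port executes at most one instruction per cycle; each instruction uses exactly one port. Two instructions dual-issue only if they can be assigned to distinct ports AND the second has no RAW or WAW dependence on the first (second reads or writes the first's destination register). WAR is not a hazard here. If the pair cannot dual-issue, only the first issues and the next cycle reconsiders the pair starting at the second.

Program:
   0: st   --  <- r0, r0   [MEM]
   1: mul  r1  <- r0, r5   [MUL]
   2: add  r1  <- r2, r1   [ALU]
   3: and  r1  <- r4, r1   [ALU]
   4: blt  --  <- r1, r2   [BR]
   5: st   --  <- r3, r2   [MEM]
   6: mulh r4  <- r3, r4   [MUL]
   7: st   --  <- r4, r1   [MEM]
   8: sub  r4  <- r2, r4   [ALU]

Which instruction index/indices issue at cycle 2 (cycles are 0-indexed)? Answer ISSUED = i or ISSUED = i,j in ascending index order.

t=0 i0:st.MEM ; no-port MEM/MUL
t=1 i1:mul.MUL ; RAW+WAW r1
t=2 i2:add.ALU ; RAW+WAW r1
t=3 i3:and.ALU ; RAW r1
t=4 i4/i5:blt.BR+st.MEM ; pair
t=5 i6:mulh.MUL ; no-port MUL/MEM
t=6 i7/i8:st.MEM+sub.ALU ; pair

ISSUED = 2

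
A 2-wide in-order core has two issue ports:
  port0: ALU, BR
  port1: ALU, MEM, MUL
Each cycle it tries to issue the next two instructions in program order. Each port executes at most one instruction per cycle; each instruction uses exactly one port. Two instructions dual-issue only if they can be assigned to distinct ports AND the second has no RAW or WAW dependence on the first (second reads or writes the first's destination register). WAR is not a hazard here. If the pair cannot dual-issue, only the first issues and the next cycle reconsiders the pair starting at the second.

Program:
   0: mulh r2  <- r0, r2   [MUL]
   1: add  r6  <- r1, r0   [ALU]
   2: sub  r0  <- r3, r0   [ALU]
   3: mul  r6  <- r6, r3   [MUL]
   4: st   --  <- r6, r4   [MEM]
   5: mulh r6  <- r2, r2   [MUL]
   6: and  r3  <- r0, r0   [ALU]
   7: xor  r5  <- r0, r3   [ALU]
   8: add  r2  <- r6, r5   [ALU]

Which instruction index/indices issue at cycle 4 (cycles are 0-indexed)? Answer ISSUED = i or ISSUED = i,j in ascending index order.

t=0 i0/i1:mulh.MUL+add.ALU ; pair
t=1 i2/i3:sub.ALU+mul.MUL ; pair
t=2 i4:st.MEM ; no-port MEM/MUL
t=3 i5/i6:mulh.MUL+and.ALU ; pair
t=4 i7:xor.ALU ; RAW r5
t=5 i8:add.ALU ; tail

ISSUED = 7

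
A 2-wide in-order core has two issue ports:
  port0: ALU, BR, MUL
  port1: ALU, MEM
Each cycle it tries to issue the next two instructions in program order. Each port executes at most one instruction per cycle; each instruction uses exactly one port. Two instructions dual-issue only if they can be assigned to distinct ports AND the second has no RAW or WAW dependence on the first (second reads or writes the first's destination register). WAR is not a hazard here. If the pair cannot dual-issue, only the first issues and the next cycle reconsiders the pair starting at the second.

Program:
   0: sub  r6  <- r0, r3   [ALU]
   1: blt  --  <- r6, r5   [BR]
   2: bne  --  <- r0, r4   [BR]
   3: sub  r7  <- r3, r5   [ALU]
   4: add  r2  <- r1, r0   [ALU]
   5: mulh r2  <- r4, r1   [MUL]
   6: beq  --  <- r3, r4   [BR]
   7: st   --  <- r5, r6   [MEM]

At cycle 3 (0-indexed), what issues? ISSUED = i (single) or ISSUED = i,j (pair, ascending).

ISSUED = 4

  cy0 -> i0 (sub) RAW r6
  cy1 -> i1 (blt) no-port BR/BR
  cy2 -> i2&i3 (bne/sub) pair
  cy3 -> i4 (add) WAW r2
  cy4 -> i5 (mulh) no-port MUL/BR
  cy5 -> i6&i7 (beq/st) pair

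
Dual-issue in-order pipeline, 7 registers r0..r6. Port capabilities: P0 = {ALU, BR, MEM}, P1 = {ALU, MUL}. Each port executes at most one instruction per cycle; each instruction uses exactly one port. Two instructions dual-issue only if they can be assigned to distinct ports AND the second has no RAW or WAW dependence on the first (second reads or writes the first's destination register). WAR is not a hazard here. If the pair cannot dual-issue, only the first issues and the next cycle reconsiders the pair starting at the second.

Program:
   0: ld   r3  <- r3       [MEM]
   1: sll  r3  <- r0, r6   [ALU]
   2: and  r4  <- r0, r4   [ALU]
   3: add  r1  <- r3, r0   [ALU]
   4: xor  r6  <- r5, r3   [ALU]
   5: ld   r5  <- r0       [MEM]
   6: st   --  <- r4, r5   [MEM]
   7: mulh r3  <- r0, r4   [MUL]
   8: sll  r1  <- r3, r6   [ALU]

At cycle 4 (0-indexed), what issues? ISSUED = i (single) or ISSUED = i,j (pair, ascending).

ISSUED = 6,7

#0 head=0: ld.MEM i0 WAW r3
#1 head=1: sll.ALU and.ALU i1&i2 2-wide
#2 head=3: add.ALU xor.ALU i3&i4 2-wide
#3 head=5: ld.MEM i5 no-port MEM/MEM
#4 head=6: st.MEM mulh.MUL i6&i7 2-wide
#5 head=8: sll.ALU i8 tail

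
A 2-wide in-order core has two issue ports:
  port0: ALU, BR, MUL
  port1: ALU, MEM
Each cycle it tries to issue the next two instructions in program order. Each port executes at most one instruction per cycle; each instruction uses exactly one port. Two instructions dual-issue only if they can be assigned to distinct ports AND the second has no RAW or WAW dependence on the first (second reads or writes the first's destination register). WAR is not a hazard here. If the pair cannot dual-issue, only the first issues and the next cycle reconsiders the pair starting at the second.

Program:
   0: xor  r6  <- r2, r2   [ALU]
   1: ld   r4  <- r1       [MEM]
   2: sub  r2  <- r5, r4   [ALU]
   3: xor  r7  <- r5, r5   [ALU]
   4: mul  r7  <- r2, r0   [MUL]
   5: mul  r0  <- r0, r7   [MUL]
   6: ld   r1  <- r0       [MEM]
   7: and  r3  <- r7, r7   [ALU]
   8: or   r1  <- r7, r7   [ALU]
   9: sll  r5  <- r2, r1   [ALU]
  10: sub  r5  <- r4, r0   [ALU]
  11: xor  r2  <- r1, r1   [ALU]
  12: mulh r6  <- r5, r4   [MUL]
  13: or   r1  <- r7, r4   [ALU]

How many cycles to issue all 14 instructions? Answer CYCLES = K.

  cy0 -> i0/i1 (xor.ALU+ld.MEM) 2-wide
  cy1 -> i2/i3 (sub.ALU+xor.ALU) 2-wide
  cy2 -> i4 (mul.MUL) no-port MUL/MUL
  cy3 -> i5 (mul.MUL) RAW r0
  cy4 -> i6/i7 (ld.MEM+and.ALU) 2-wide
  cy5 -> i8 (or.ALU) RAW r1
  cy6 -> i9 (sll.ALU) WAW r5
  cy7 -> i10/i11 (sub.ALU+xor.ALU) 2-wide
  cy8 -> i12/i13 (mulh.MUL+or.ALU) 2-wide

CYCLES = 9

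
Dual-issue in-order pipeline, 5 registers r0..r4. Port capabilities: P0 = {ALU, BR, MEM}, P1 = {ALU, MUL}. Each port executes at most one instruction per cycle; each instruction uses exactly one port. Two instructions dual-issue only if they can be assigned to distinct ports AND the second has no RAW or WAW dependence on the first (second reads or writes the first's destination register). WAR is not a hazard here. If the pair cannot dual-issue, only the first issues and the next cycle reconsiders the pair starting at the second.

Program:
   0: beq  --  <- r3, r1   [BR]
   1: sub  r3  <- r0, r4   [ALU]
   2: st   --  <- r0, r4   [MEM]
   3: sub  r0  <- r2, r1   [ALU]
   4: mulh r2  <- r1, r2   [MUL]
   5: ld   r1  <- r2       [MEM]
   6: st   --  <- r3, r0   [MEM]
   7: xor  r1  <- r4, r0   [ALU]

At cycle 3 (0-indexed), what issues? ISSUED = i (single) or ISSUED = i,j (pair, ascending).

#0 head=0: beq/sub i0+i1 pair
#1 head=2: st/sub i2+i3 pair
#2 head=4: mulh i4 RAW r2
#3 head=5: ld i5 no-port MEM/MEM
#4 head=6: st/xor i6+i7 pair

ISSUED = 5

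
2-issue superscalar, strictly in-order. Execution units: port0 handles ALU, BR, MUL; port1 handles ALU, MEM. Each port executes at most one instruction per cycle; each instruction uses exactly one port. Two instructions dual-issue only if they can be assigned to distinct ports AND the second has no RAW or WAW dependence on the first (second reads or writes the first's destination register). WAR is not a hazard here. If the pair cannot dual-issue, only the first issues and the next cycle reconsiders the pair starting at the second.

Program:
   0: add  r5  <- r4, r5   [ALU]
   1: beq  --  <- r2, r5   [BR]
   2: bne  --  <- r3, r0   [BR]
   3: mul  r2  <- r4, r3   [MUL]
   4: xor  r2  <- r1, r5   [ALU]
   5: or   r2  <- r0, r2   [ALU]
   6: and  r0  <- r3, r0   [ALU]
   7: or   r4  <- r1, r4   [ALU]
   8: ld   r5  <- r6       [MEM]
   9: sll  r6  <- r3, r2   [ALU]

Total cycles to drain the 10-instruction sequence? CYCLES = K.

[0] i0  add  -- RAW r5
[1] i1  beq  -- no-port BR/BR
[2] i2  bne  -- no-port BR/MUL
[3] i3  mul  -- WAW r2
[4] i4  xor  -- RAW+WAW r2
[5] i5/i6  or+and  -- dual
[6] i7/i8  or+ld  -- dual
[7] i9  sll  -- tail

CYCLES = 8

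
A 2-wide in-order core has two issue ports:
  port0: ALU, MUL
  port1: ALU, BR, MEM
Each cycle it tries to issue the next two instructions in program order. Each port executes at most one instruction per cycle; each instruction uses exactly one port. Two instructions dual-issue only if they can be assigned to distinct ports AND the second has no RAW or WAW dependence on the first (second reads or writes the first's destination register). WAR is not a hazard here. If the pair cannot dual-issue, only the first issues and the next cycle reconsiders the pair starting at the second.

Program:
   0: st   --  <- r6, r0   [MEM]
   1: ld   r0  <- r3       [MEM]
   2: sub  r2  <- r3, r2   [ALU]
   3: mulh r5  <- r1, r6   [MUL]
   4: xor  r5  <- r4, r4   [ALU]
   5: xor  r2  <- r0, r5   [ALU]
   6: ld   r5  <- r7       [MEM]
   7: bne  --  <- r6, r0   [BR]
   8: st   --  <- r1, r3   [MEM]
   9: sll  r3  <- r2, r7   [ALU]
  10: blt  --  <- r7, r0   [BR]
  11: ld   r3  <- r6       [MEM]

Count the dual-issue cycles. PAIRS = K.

PAIRS = 3

0. st.MEM @i0  | no-port MEM/MEM
1. ld.MEM;sub.ALU @i1,i2  | pair
2. mulh.MUL @i3  | WAW r5
3. xor.ALU @i4  | RAW r5
4. xor.ALU;ld.MEM @i5,i6  | pair
5. bne.BR @i7  | no-port BR/MEM
6. st.MEM;sll.ALU @i8,i9  | pair
7. blt.BR @i10  | no-port BR/MEM
8. ld.MEM @i11  | tail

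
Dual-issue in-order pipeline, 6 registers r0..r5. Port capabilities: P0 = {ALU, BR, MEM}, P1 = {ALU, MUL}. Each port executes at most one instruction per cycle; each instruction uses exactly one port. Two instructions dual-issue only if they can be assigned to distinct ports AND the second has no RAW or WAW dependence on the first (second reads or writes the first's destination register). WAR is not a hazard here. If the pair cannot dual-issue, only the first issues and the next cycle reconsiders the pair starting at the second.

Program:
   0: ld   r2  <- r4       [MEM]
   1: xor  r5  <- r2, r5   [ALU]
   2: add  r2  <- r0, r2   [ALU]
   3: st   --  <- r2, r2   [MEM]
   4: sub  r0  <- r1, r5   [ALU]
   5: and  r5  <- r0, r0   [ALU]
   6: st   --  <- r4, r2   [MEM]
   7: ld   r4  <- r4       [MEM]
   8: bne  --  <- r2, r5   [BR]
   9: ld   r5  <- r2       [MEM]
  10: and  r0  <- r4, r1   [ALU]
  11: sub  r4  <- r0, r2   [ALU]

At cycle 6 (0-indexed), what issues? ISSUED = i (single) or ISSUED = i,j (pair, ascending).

ISSUED = 9,10

  cy0 -> i0 (ld) RAW r2
  cy1 -> i1/i2 (xor add) dual
  cy2 -> i3/i4 (st sub) dual
  cy3 -> i5/i6 (and st) dual
  cy4 -> i7 (ld) no-port MEM/BR
  cy5 -> i8 (bne) no-port BR/MEM
  cy6 -> i9/i10 (ld and) dual
  cy7 -> i11 (sub) tail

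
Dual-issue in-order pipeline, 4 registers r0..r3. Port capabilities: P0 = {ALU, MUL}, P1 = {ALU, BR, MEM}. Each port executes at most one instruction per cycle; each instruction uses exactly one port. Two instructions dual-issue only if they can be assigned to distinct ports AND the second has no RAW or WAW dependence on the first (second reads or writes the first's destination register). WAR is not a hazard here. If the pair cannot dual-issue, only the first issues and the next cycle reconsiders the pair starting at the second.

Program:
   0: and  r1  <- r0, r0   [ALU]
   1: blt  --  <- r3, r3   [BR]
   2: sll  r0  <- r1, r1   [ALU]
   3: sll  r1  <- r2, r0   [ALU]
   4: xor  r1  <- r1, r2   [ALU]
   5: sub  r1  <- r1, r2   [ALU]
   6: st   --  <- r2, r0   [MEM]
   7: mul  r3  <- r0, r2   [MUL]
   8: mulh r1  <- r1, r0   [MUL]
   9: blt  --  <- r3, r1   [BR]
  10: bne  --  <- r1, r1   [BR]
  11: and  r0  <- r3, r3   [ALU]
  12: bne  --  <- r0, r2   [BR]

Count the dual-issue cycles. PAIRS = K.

0. and.ALU blt.BR @i0/i1  | dual
1. sll.ALU @i2  | RAW r0
2. sll.ALU @i3  | RAW+WAW r1
3. xor.ALU @i4  | RAW+WAW r1
4. sub.ALU st.MEM @i5/i6  | dual
5. mul.MUL @i7  | no-port MUL/MUL
6. mulh.MUL @i8  | RAW r1
7. blt.BR @i9  | no-port BR/BR
8. bne.BR and.ALU @i10/i11  | dual
9. bne.BR @i12  | tail

PAIRS = 3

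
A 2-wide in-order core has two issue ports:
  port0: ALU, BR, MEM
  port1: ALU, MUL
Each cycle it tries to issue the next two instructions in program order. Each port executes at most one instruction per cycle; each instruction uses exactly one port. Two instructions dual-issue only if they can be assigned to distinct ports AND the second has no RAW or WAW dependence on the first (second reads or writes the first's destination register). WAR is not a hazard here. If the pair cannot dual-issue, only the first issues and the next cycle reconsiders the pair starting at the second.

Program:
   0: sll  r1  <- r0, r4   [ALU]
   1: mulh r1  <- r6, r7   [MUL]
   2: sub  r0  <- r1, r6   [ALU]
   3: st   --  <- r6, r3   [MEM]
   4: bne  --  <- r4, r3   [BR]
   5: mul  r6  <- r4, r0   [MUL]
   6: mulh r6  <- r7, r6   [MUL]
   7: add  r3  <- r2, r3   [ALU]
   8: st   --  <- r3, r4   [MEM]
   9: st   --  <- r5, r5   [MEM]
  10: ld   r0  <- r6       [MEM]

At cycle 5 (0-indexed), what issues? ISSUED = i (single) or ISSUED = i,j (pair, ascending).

ISSUED = 8

[0] i0  sll.ALU  -- WAW r1
[1] i1  mulh.MUL  -- RAW r1
[2] i2&i3  sub.ALU;st.MEM  -- pair
[3] i4&i5  bne.BR;mul.MUL  -- pair
[4] i6&i7  mulh.MUL;add.ALU  -- pair
[5] i8  st.MEM  -- no-port MEM/MEM
[6] i9  st.MEM  -- no-port MEM/MEM
[7] i10  ld.MEM  -- tail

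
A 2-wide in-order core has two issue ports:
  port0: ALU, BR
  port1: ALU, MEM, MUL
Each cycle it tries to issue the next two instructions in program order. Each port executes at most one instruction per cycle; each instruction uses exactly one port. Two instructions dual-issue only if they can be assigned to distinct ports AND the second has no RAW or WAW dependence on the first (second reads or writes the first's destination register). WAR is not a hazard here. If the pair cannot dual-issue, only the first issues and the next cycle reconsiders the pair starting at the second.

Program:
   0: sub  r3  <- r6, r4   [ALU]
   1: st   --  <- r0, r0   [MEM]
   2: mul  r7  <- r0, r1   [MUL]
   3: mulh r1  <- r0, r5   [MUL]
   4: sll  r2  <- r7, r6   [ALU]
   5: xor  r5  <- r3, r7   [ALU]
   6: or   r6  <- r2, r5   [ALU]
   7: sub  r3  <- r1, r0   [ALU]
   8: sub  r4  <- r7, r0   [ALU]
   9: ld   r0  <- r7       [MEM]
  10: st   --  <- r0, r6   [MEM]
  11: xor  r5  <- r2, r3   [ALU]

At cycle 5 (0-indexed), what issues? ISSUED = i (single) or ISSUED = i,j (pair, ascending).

0. sub.ALU;st.MEM @i0&i1  | pair
1. mul.MUL @i2  | no-port MUL/MUL
2. mulh.MUL;sll.ALU @i3&i4  | pair
3. xor.ALU @i5  | RAW r5
4. or.ALU;sub.ALU @i6&i7  | pair
5. sub.ALU;ld.MEM @i8&i9  | pair
6. st.MEM;xor.ALU @i10&i11  | pair

ISSUED = 8,9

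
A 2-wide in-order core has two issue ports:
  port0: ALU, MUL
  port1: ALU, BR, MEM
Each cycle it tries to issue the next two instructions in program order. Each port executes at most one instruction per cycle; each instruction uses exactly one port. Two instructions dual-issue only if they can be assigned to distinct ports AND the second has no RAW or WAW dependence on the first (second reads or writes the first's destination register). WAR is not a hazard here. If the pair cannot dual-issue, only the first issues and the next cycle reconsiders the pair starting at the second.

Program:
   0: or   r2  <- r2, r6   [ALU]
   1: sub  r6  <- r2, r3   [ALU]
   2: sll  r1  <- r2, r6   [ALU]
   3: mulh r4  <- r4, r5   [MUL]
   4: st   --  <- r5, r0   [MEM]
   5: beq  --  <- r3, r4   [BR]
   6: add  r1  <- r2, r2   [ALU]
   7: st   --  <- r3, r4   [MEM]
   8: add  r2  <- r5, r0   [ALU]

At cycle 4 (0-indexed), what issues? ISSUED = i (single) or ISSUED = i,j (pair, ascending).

0. or @i0  | RAW r2
1. sub @i1  | RAW r6
2. sll;mulh @i2&i3  | 2-wide
3. st @i4  | no-port MEM/BR
4. beq;add @i5&i6  | 2-wide
5. st;add @i7&i8  | 2-wide

ISSUED = 5,6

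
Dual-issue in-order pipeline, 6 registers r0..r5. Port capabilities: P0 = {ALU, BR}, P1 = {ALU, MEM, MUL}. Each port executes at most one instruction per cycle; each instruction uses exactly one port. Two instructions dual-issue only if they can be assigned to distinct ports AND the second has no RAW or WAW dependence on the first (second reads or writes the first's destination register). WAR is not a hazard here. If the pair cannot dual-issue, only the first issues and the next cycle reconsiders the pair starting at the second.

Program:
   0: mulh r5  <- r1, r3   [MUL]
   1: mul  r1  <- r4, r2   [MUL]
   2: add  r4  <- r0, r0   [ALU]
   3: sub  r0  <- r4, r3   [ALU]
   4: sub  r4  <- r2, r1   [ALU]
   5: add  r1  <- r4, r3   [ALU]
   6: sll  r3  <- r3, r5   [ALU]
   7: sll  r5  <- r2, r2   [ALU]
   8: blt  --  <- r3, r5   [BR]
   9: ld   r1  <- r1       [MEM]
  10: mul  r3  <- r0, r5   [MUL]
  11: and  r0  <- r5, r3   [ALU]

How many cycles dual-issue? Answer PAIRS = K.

PAIRS = 4

[0] i0  mulh  -- no-port MUL/MUL
[1] i1+i2  mul+add  -- pair
[2] i3+i4  sub+sub  -- pair
[3] i5+i6  add+sll  -- pair
[4] i7  sll  -- RAW r5
[5] i8+i9  blt+ld  -- pair
[6] i10  mul  -- RAW r3
[7] i11  and  -- tail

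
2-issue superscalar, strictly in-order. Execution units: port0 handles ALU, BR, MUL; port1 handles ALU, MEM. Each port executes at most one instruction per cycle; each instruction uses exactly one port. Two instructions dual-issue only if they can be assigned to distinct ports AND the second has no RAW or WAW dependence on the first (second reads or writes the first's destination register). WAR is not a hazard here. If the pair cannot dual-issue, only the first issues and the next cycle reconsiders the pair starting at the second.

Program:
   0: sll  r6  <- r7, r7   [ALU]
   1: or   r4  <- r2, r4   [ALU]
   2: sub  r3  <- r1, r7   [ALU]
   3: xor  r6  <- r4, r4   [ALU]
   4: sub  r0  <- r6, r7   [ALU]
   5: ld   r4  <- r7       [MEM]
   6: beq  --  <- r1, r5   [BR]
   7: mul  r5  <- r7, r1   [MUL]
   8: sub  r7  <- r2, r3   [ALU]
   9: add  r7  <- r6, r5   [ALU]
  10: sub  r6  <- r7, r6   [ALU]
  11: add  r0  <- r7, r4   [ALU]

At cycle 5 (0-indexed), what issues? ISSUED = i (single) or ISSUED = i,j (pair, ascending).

c0: i0+i1 sll or  dual
c1: i2+i3 sub xor  dual
c2: i4+i5 sub ld  dual
c3: i6 beq  no-port BR/MUL
c4: i7+i8 mul sub  dual
c5: i9 add  RAW r7
c6: i10+i11 sub add  dual

ISSUED = 9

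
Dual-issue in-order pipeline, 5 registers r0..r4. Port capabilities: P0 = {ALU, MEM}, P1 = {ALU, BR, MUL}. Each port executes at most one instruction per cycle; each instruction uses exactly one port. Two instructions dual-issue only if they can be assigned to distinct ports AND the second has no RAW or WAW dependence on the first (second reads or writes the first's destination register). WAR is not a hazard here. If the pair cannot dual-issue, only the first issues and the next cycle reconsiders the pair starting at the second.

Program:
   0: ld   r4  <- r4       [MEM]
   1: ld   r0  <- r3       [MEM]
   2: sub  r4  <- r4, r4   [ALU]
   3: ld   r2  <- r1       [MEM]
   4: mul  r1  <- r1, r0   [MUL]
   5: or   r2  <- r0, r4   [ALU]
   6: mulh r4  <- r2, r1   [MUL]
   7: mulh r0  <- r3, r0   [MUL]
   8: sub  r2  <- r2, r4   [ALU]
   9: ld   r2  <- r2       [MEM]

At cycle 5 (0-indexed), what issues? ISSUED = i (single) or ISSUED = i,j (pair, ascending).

ISSUED = 7,8

0. ld.MEM @i0  | no-port MEM/MEM
1. ld.MEM/sub.ALU @i1/i2  | dual
2. ld.MEM/mul.MUL @i3/i4  | dual
3. or.ALU @i5  | RAW r2
4. mulh.MUL @i6  | no-port MUL/MUL
5. mulh.MUL/sub.ALU @i7/i8  | dual
6. ld.MEM @i9  | tail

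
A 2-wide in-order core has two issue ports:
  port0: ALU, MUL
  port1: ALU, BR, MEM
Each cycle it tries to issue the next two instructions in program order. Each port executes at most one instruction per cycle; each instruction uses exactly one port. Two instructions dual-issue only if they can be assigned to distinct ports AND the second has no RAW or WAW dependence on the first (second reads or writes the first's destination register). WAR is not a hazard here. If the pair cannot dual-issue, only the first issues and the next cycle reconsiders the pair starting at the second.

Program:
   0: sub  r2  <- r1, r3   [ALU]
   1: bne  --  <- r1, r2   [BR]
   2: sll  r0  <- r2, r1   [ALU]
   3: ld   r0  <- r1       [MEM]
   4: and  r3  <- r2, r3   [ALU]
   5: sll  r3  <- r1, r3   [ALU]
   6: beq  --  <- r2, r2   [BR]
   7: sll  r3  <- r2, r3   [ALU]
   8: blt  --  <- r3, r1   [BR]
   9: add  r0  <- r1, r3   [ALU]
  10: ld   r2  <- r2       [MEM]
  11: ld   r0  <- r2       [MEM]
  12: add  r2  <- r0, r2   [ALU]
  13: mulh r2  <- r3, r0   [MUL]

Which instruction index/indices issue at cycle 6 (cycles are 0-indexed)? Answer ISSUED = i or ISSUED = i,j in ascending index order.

[0] i0  sub  -- RAW r2
[1] i1&i2  bne+sll  -- dual
[2] i3&i4  ld+and  -- dual
[3] i5&i6  sll+beq  -- dual
[4] i7  sll  -- RAW r3
[5] i8&i9  blt+add  -- dual
[6] i10  ld  -- no-port MEM/MEM
[7] i11  ld  -- RAW r0
[8] i12  add  -- WAW r2
[9] i13  mulh  -- tail

ISSUED = 10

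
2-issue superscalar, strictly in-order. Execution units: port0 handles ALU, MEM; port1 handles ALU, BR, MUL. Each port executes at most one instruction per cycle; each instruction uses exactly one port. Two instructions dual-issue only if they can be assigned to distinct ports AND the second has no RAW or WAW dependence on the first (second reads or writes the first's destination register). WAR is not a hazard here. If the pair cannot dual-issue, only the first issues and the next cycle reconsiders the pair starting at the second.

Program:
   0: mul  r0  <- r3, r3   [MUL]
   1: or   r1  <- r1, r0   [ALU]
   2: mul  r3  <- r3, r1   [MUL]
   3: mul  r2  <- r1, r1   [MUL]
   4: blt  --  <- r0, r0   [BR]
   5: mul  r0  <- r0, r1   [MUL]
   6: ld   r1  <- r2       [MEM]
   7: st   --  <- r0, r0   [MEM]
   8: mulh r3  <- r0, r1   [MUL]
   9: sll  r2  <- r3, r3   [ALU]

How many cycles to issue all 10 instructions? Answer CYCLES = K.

#0 head=0: mul i0 RAW r0
#1 head=1: or i1 RAW r1
#2 head=2: mul i2 no-port MUL/MUL
#3 head=3: mul i3 no-port MUL/BR
#4 head=4: blt i4 no-port BR/MUL
#5 head=5: mul;ld i5&i6 pair
#6 head=7: st;mulh i7&i8 pair
#7 head=9: sll i9 tail

CYCLES = 8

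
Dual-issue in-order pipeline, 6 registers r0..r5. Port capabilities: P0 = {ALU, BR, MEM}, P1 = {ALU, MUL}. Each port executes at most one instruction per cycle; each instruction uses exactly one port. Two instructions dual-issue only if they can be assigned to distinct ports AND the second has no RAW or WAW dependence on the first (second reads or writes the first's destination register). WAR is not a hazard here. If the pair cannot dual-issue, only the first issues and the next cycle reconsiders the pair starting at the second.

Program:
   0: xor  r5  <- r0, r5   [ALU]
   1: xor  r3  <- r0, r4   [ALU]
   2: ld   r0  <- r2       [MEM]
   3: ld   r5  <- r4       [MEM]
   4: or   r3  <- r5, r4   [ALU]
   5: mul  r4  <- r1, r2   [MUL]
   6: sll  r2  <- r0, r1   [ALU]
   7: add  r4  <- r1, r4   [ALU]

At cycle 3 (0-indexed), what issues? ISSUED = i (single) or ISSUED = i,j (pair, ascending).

0. xor/xor @i0&i1  | dual
1. ld @i2  | no-port MEM/MEM
2. ld @i3  | RAW r5
3. or/mul @i4&i5  | dual
4. sll/add @i6&i7  | dual

ISSUED = 4,5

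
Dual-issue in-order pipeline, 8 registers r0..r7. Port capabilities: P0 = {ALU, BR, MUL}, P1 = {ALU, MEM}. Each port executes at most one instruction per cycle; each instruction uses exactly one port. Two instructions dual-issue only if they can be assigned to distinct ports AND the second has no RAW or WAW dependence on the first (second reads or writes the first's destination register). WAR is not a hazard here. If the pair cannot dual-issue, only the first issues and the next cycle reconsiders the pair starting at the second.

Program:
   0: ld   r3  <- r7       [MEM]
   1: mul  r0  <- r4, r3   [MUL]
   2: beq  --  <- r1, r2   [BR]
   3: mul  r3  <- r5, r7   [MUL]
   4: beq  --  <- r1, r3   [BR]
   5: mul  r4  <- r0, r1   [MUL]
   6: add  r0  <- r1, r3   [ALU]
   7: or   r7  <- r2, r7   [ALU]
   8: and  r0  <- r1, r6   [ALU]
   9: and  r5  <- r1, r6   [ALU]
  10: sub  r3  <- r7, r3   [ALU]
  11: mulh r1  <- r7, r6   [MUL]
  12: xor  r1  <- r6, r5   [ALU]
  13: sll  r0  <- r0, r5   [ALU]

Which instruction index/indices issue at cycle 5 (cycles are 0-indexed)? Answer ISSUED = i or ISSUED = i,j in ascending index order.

ISSUED = 5,6

  cy0 -> i0 (ld) RAW r3
  cy1 -> i1 (mul) no-port MUL/BR
  cy2 -> i2 (beq) no-port BR/MUL
  cy3 -> i3 (mul) no-port MUL/BR
  cy4 -> i4 (beq) no-port BR/MUL
  cy5 -> i5+i6 (mul;add) 2-wide
  cy6 -> i7+i8 (or;and) 2-wide
  cy7 -> i9+i10 (and;sub) 2-wide
  cy8 -> i11 (mulh) WAW r1
  cy9 -> i12+i13 (xor;sll) 2-wide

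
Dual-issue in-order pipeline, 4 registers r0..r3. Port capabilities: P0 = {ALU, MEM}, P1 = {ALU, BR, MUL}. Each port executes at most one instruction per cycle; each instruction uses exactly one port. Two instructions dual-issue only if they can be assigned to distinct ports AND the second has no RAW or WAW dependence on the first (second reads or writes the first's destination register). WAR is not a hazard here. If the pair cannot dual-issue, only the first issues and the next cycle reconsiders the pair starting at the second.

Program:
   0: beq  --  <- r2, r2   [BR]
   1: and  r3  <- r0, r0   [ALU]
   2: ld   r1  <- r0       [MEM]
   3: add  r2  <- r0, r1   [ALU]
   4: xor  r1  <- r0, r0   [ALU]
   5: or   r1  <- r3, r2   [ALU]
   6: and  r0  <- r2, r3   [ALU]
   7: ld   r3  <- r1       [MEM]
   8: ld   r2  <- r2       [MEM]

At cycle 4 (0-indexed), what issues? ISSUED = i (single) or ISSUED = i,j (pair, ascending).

0. beq.BR;and.ALU @i0,i1  | 2-wide
1. ld.MEM @i2  | RAW r1
2. add.ALU;xor.ALU @i3,i4  | 2-wide
3. or.ALU;and.ALU @i5,i6  | 2-wide
4. ld.MEM @i7  | no-port MEM/MEM
5. ld.MEM @i8  | tail

ISSUED = 7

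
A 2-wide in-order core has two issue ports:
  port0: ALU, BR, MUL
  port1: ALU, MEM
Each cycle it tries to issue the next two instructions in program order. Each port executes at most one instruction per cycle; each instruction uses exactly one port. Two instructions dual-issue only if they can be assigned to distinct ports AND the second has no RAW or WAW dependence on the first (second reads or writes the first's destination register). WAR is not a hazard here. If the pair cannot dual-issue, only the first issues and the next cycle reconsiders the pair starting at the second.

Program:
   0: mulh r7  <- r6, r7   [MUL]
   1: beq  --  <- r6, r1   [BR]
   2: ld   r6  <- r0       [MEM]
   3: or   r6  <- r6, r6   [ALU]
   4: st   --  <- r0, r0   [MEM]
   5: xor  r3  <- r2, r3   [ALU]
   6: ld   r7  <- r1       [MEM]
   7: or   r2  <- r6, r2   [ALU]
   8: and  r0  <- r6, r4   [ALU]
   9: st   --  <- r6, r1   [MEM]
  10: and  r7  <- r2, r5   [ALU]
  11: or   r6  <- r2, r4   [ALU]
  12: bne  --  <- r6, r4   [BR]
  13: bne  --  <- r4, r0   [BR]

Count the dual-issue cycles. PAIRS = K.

PAIRS = 5

0. mulh.MUL @i0  | no-port MUL/BR
1. beq.BR/ld.MEM @i1/i2  | 2-wide
2. or.ALU/st.MEM @i3/i4  | 2-wide
3. xor.ALU/ld.MEM @i5/i6  | 2-wide
4. or.ALU/and.ALU @i7/i8  | 2-wide
5. st.MEM/and.ALU @i9/i10  | 2-wide
6. or.ALU @i11  | RAW r6
7. bne.BR @i12  | no-port BR/BR
8. bne.BR @i13  | tail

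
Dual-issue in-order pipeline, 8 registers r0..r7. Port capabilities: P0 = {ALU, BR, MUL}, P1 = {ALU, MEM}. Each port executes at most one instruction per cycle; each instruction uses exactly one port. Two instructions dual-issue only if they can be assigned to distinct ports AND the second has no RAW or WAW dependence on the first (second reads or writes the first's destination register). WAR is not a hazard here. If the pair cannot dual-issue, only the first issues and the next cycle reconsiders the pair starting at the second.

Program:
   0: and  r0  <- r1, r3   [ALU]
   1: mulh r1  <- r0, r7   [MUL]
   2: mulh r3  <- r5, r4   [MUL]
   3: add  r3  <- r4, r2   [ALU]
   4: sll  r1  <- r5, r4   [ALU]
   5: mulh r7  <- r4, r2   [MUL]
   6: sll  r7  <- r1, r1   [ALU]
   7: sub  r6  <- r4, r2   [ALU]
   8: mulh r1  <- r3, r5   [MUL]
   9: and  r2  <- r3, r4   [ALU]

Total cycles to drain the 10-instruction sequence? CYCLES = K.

t=0 i0:and.ALU ; RAW r0
t=1 i1:mulh.MUL ; no-port MUL/MUL
t=2 i2:mulh.MUL ; WAW r3
t=3 i3&i4:add.ALU sll.ALU ; pair
t=4 i5:mulh.MUL ; WAW r7
t=5 i6&i7:sll.ALU sub.ALU ; pair
t=6 i8&i9:mulh.MUL and.ALU ; pair

CYCLES = 7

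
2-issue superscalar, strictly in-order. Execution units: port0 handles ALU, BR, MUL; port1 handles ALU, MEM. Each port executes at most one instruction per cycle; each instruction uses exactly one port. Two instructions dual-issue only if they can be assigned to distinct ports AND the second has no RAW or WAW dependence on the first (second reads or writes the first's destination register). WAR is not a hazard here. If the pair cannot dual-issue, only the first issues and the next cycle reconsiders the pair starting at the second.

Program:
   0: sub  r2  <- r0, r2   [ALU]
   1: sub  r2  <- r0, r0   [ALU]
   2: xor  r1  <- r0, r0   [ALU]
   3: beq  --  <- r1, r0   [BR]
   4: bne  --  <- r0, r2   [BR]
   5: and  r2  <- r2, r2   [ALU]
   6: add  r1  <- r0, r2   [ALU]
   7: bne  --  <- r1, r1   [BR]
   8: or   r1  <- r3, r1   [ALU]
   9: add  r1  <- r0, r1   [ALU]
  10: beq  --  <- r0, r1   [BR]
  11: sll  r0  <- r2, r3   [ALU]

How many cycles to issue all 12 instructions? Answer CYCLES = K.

[0] i0  sub.ALU  -- WAW r2
[1] i1&i2  sub.ALU+xor.ALU  -- pair
[2] i3  beq.BR  -- no-port BR/BR
[3] i4&i5  bne.BR+and.ALU  -- pair
[4] i6  add.ALU  -- RAW r1
[5] i7&i8  bne.BR+or.ALU  -- pair
[6] i9  add.ALU  -- RAW r1
[7] i10&i11  beq.BR+sll.ALU  -- pair

CYCLES = 8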